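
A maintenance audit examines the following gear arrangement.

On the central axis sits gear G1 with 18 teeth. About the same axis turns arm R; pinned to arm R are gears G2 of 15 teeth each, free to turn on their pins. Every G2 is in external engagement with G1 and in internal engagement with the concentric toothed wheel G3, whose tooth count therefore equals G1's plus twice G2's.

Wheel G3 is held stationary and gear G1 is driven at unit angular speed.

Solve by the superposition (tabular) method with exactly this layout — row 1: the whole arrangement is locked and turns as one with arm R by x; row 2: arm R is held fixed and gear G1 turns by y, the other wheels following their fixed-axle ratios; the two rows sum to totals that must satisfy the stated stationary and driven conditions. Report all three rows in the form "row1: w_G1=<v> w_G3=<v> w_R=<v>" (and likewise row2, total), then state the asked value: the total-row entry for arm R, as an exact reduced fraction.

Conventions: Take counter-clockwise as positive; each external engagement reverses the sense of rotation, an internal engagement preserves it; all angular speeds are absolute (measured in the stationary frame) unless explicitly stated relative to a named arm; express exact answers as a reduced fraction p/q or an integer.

row1: w_G1=3/11 w_G3=3/11 w_R=3/11
row2: w_G1=8/11 w_G3=-3/11 w_R=0
total: w_G1=1 w_G3=0 w_R=3/11
asked value: 3/11

recognized (axles ride arm R): planetary set, 18/15/48 teeth
superposition row 1 [locked train]: every member turns x
row 2: sun turns y, ring = −(18/48)·y, arm 0
boundary: total ω_ring = x − (18/48)·y = 0 and total ω_sun = x + y = 1  ⇒  y = 8/11, x = 3/11
row 2 ring = −(18/48)·8/11 = -3/11
totals (row 1 + row 2): sun 3/11 + 8/11 = 1, ring 3/11 + (-3/11) = 0, arm 3/11 + 0 = 3/11
asked cell (total, arm) = 3/11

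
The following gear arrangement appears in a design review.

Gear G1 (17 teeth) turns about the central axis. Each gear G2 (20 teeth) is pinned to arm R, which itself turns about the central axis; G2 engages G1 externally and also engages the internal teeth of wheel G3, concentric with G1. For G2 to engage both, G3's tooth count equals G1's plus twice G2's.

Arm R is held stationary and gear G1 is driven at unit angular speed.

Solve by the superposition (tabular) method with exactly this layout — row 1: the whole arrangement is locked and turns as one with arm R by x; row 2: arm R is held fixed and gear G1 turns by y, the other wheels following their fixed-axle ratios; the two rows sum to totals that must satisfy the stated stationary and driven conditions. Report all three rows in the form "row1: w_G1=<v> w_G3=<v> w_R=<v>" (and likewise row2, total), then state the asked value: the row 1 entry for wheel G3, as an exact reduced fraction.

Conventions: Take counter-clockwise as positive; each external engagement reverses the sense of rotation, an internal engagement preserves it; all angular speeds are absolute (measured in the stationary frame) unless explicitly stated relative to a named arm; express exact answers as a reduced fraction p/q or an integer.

topology: planetary set — G1 17T / G2 20T / G3 57T, arm = carrier (Willis)
superposition row 1 [locked train]: every member turns x
superposition row 2 [arm held]: sun y, ring −(17/57)·y, arm 0
boundary: total ω_arm = x = 0 and total ω_sun = x + y = 1  ⇒  y = 1, x = 0
row 2 ring = −(17/57)·1 = -17/57
totals (row 1 + row 2): sun 0 + 1 = 1, ring 0 + (-17/57) = -17/57, arm 0 + 0 = 0
asked cell (row1, ring) = 0

row1: w_G1=0 w_G3=0 w_R=0
row2: w_G1=1 w_G3=-17/57 w_R=0
total: w_G1=1 w_G3=-17/57 w_R=0
asked value: 0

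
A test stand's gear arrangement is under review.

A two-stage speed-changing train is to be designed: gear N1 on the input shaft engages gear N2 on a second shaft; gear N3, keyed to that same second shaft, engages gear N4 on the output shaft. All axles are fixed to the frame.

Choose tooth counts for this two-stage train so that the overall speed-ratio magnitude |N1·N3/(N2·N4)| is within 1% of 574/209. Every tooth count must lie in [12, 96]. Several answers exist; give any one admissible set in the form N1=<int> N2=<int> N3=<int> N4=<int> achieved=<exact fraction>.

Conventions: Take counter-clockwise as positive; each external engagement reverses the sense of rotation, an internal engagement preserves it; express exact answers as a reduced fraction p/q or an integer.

N1=14 N2=19 N3=82 N4=22 achieved=574/209

topology: fixed-axis compound train — 2 stages, target 574/209
target = 574/209 in lowest terms: an exact hit needs N1·N3 = k·574 and N2·N4 = k·209 for one integer k, every count in [12, 96]; additionally prefer no 1:1 stage (N1 ≠ N2, N3 ≠ N4)
k = 1: no 1:1-free in-range split of k·574 and k·209 into factor pairs; take k = 2
k = 2: N1·N3 = 1148 = 14·82, N2·N4 = 418 = 19·22
achieved = 14·82/(19·22) = 574/209; |achieved − target| = 0 ≤ 287/10450 ✓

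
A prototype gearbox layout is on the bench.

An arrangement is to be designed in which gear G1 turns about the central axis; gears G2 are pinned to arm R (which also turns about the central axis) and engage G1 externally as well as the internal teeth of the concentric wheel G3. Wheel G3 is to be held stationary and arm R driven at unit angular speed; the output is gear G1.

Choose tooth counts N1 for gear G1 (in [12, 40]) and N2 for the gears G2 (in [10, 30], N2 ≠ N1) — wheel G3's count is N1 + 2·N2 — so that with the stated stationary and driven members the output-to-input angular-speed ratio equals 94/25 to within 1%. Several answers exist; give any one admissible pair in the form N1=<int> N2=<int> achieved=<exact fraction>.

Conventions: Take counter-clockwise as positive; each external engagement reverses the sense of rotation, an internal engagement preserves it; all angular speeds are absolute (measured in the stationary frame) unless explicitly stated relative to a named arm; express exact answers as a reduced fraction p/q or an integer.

N1=25 N2=22 achieved=94/25

design class (target 94/25): planetary set
Willis with ω_ring = 0: ω_sun/ω_arm = (N1+N3)/N1; set equal to 94/25  ⇒  N3/N1 = 94/25 − 1 = 69/25
N3 = N1 + 2·N2  ⇒  N2/N1 = (N3/N1 − 1)/2 = (69/25 − 1)/2 = 22/25
smallest multiple with N1 ≥ 12 and N2 ≥ 10: k = 1  ⇒  N1 = 1·25 = 25, N2 = 1·22 = 22 (N1 ≤ 40, N2 ≤ 30, N2 ≠ N1 ✓), N3 = 25 + 2·22 = 69
check: (N1+N3)/N1 with N1 = 25, N3 = 69 gives 94/25; |achieved − target| = 0 ≤ 47/1250 ✓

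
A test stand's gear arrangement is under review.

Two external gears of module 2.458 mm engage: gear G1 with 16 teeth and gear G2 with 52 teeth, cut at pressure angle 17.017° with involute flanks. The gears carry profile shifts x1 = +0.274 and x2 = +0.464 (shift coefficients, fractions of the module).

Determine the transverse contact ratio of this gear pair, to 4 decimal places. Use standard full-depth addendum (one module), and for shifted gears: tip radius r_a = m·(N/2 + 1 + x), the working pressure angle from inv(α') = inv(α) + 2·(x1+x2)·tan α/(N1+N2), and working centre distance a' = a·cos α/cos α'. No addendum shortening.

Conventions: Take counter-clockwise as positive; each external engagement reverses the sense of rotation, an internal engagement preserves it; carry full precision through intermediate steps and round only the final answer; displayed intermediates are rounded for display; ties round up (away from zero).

1.6186

class = single-mesh tooth geometry [involute pair 16T × 52T, m = 2.458]
base radii: r_b1 = 18.803070, r_b2 = 61.109978
tip radii: r_a1 = 22.795492, r_a2 = 67.506512
inv(α') = inv(17.017°) + 2·(+0.274+0.464)·tan α/(16+52) = 0.01569567  ⇒  α' = 20.33606°
a' = a·cos α / cos α' = 83.5720·cos 17.017°/cos 20.33606° = 85.225091
action lengths: √(r_a1²−r_b1²) = 12.887165, √(r_a2²−r_b2²) = 28.682744
base pitch p_b = π·m·cos α = 7.383948
CR = (12.887165 + 28.682744 − 85.225091·sin 20.33606°)/7.383948 = 1.618645
contact ratio ≈ 1.6186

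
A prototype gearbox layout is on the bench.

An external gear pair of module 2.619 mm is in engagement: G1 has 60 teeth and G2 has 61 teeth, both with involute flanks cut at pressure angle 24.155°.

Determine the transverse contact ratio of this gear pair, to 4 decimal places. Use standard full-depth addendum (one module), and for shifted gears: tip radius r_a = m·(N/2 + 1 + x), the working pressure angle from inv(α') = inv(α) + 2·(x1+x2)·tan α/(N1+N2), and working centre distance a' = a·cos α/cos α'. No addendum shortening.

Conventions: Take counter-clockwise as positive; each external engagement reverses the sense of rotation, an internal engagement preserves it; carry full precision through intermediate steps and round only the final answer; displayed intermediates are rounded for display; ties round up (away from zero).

class = single-mesh tooth geometry [involute pair 60T × 61T, m = 2.619]
base radii: r_b1 = 71.690551, r_b2 = 72.885394
tip radii: r_a1 = 81.189000, r_a2 = 82.498500
no profile shift: α' = α, a' = a
action lengths: √(r_a1²−r_b1²) = 38.106674, √(r_a2²−r_b2²) = 38.648698
base pitch p_b = π·m·cos α = 7.507417
CR = (38.106674 + 38.648698 − 158.449500·sin 24.15500°)/7.507417 = 1.587337
contact ratio ≈ 1.5873

1.5873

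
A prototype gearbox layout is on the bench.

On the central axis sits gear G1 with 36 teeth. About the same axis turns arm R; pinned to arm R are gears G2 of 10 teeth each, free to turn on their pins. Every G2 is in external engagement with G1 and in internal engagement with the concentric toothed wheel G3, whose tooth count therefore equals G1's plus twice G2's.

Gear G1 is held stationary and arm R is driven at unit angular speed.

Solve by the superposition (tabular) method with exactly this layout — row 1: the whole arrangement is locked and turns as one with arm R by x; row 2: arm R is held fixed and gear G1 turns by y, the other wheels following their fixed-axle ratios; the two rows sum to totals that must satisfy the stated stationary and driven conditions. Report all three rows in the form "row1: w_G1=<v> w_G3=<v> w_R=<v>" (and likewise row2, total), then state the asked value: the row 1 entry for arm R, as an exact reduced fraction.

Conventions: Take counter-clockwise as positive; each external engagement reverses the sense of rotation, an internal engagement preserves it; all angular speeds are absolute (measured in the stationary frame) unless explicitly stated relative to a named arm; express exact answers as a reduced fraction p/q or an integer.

row1: w_G1=1 w_G3=1 w_R=1
row2: w_G1=-1 w_G3=9/14 w_R=0
total: w_G1=0 w_G3=23/14 w_R=1
asked value: 1

topology: planetary set — G1 36T / G2 10T / G3 56T, arm = carrier (Willis)
row 1 (train locked, turned with arm): all members turn x
superposition row 2 [arm held]: sun y, ring −(36/56)·y, arm 0
boundary: total ω_sun = x + y = 0 and total ω_arm = x = 1  ⇒  y = -1, x = 1
row 2 ring = −(36/56)·(-1) = 9/14
totals (row 1 + row 2): sun 1 + (-1) = 0, ring 1 + 9/14 = 23/14, arm 1 + 0 = 1
asked cell (row1, arm) = 1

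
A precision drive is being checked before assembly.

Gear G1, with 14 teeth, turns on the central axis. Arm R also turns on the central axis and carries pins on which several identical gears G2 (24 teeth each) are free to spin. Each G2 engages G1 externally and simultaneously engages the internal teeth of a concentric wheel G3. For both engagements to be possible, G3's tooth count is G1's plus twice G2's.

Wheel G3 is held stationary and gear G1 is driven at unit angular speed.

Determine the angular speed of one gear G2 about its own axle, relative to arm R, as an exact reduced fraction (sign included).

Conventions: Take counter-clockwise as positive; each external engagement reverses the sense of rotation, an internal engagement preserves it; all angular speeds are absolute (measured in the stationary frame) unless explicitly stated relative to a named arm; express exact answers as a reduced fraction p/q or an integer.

planetary set (14T centre, 24T on arm, 62T internal) — Willis relation
ring teeth: 14 + 2·24 = 62
14(ω_sun−ω_arm) = −62(ω_ring−ω_arm),  ω_ring = 0, ω_sun = 1
14(1−ω_arm) = −62(0−ω_arm)  ⇒  76·ω_arm = 14  ⇒  ω_arm = 7/38
sun–planet mesh: 14·(1−7/38) = −24·(ω_p−ω_arm)  ⇒  ω_p−ω_arm = -217/456
exact speed ratio = -217/456

-217/456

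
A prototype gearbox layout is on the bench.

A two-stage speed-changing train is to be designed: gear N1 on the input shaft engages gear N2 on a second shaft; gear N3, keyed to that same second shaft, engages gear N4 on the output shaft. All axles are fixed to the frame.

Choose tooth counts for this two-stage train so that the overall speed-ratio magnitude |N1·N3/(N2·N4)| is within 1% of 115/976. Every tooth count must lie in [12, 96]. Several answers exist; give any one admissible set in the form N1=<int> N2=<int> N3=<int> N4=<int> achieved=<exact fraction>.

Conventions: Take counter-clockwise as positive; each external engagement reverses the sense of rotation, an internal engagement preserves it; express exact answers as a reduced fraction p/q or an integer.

class = fixed-axis compound train [2-stage, 115/976 wanted]
target = 115/976 in lowest terms: an exact hit needs N1·N3 = k·115 and N2·N4 = k·976 for one integer k, every count in [12, 96]; additionally prefer no 1:1 stage (N1 ≠ N2, N3 ≠ N4)
k = 1…2: no 1:1-free in-range split of k·115 and k·976 into factor pairs; take k = 3
k = 3: N1·N3 = 345 = 15·23, N2·N4 = 2928 = 48·61
achieved = 15·23/(48·61) = 115/976; |achieved − target| = 0 ≤ 23/19520 ✓

N1=15 N2=48 N3=23 N4=61 achieved=115/976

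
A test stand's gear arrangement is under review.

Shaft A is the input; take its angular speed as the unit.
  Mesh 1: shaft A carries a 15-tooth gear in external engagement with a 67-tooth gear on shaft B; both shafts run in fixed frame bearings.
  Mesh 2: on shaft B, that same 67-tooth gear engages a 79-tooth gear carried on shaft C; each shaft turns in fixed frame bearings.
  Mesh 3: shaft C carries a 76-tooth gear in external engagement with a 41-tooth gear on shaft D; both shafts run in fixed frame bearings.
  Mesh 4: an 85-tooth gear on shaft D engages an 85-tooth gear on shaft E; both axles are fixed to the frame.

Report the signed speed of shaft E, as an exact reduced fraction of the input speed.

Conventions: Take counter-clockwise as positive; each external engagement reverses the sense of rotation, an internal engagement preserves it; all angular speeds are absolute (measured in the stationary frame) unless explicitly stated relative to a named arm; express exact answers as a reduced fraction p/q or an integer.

4-mesh fixed-axis compound train (all bearings frame-fixed)
mesh 1 [15T→67T]: |ω|/ω_in = 1×15/67 = 15/67, sense flips to −
mesh 2 [67T→79T]: |ω|/ω_in = (15/67)×67/79 = 15/79, sense flips to +
mesh 3 [76T→41T]: |ω|/ω_in = (15/79)×76/41 = 1140/3239, sense flips to −
mesh 4 [85T→85T]: |ω|/ω_in = (1140/3239)×85/85 = 1140/3239, sense flips to +
signed output speed (× input speed) = 1140/3239

1140/3239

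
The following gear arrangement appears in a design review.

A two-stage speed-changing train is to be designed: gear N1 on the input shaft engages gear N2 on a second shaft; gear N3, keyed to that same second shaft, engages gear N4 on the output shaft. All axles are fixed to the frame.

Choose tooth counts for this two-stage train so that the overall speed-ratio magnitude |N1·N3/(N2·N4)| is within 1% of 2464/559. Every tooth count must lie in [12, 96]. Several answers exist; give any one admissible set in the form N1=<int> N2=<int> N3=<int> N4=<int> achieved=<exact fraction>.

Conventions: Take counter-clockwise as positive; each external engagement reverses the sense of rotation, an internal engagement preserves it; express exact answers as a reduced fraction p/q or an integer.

design class (target 2464/559): fixed-axis compound train
target = 2464/559 in lowest terms: an exact hit needs N1·N3 = k·2464 and N2·N4 = k·559 for one integer k, every count in [12, 96]; additionally prefer no 1:1 stage (N1 ≠ N2, N3 ≠ N4)
k = 1: N1·N3 = 2464 = 28·88, N2·N4 = 559 = 13·43
achieved = 28·88/(13·43) = 2464/559; |achieved − target| = 0 ≤ 616/13975 ✓

N1=28 N2=13 N3=88 N4=43 achieved=2464/559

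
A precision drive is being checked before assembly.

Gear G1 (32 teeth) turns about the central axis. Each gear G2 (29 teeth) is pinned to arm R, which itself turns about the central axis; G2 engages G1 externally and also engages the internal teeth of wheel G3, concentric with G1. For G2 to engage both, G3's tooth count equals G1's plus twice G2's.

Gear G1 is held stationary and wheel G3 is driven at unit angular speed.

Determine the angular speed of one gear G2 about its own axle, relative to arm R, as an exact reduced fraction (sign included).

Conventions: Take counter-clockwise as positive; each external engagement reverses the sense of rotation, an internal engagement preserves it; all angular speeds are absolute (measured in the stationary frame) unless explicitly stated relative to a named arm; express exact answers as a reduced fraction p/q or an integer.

1440/1769

topology: planetary set — G1 32T / G2 29T / G3 90T, arm = carrier (Willis)
ring teeth: 32 + 2·29 = 90
32(ω_sun−ω_arm) = −90(ω_ring−ω_arm),  ω_sun = 0, ω_ring = 1
32(0−ω_arm) = −90(1−ω_arm)  ⇒  122·ω_arm = 90  ⇒  ω_arm = 45/61
sun–planet mesh: 32·(0−45/61) = −29·(ω_p−ω_arm)  ⇒  ω_p−ω_arm = 1440/1769
exact speed ratio = 1440/1769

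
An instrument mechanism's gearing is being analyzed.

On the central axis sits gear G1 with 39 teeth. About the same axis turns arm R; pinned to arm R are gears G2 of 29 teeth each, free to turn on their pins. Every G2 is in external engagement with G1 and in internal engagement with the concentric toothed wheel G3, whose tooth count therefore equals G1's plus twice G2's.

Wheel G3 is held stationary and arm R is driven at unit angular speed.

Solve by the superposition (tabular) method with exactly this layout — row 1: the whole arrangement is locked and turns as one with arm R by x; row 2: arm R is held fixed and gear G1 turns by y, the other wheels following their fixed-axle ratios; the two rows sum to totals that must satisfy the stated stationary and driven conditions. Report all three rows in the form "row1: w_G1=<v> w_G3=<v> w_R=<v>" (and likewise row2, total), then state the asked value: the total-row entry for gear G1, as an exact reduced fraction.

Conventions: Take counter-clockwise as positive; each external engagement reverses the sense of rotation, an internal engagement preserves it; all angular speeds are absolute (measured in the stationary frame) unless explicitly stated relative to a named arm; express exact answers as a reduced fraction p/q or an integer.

topology: planetary set — G1 39T / G2 29T / G3 97T, arm = carrier (Willis)
row 1 — lock + rotate with arm: ω_sun = ω_ring = ω_arm = x
superposition row 2 [arm held]: sun y, ring −(39/97)·y, arm 0
boundary: total ω_ring = x − (39/97)·y = 0 and total ω_arm = x = 1  ⇒  y = 97/39, x = 1
row 2 ring = −(39/97)·97/39 = -1
totals (row 1 + row 2): sun 1 + 97/39 = 136/39, ring 1 + (-1) = 0, arm 1 + 0 = 1
asked cell (total, sun) = 136/39

row1: w_G1=1 w_G3=1 w_R=1
row2: w_G1=97/39 w_G3=-1 w_R=0
total: w_G1=136/39 w_G3=0 w_R=1
asked value: 136/39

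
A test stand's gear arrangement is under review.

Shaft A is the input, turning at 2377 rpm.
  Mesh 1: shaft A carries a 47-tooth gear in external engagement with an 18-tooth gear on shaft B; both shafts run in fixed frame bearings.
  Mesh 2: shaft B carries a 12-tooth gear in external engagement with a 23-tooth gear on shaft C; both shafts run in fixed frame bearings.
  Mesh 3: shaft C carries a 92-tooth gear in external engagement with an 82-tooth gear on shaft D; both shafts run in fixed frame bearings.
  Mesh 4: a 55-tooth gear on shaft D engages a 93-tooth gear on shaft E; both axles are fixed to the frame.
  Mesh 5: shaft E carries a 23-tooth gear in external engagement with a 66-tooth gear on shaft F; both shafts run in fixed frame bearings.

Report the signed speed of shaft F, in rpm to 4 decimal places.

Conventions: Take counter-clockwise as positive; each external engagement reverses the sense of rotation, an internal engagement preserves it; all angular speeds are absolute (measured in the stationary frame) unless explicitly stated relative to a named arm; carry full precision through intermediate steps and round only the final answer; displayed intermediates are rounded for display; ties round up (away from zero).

-748.7650 rpm

topology: fixed-axis compound train — 5 meshes, A→F
mesh 1 [47T→18T]: ω = 2377.0000×47/18 = 6206.6111 rpm, sense flips to −
mesh 2 [12T→23T]: ω = 6206.6111×12/23 = 3238.2319 rpm, sense flips to +
mesh 3 [92T→82T]: ω = 3238.2319×92/82 = 3633.1382 rpm, sense flips to −
mesh 4 [55T→93T]: ω = 3633.1382×55/93 = 2148.6301 rpm, sense flips to +
mesh 5 [23T→66T]: ω = 2148.6301×23/66 = 748.7650 rpm, sense flips to −
signed output speed = -748.7650 rpm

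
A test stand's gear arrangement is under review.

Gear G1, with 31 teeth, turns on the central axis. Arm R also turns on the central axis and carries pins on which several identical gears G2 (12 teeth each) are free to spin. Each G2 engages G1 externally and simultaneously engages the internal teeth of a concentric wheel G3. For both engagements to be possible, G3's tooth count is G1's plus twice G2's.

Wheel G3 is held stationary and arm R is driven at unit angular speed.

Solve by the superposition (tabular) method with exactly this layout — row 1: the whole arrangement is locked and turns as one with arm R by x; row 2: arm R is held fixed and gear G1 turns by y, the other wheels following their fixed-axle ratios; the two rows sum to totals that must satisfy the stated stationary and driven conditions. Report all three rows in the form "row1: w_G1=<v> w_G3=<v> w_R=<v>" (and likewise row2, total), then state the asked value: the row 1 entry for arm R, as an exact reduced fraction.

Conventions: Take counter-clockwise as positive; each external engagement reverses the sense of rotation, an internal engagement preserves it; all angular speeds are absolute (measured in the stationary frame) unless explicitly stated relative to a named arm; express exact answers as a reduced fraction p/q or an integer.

row1: w_G1=1 w_G3=1 w_R=1
row2: w_G1=55/31 w_G3=-1 w_R=0
total: w_G1=86/31 w_G3=0 w_R=1
asked value: 1

topology: planetary set — G1 31T / G2 12T / G3 55T, arm = carrier (Willis)
superposition row 1 [locked train]: every member turns x
row 2 (arm held, sun turns y): ω_ring = −(31/55)·y, ω_arm = 0
boundary: total ω_ring = x − (31/55)·y = 0 and total ω_arm = x = 1  ⇒  y = 55/31, x = 1
row 2 ring = −(31/55)·55/31 = -1
totals (row 1 + row 2): sun 1 + 55/31 = 86/31, ring 1 + (-1) = 0, arm 1 + 0 = 1
asked cell (row1, arm) = 1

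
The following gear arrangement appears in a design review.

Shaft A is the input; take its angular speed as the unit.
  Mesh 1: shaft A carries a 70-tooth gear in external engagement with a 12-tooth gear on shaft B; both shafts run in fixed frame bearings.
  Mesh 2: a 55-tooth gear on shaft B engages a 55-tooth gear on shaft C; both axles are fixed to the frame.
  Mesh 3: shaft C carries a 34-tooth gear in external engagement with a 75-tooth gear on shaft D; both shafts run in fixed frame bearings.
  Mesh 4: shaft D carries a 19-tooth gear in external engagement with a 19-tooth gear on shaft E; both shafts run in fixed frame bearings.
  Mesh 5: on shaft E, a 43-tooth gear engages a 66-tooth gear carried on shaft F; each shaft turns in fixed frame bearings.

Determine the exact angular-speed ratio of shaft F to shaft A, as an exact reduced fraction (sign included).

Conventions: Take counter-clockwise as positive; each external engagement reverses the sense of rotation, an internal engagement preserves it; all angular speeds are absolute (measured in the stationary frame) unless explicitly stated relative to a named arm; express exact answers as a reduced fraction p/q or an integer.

-5117/2970

class = fixed-axis compound train [5 meshes; 5 ratios multiply, 5 sense flips]
mesh 1 [70T→12T]: running ratio 35/6, sense −
mesh 2 [55T→55T]: running ratio 35/6, sense +
mesh 3 [34T→75T]: running ratio 119/45, sense −
mesh 4 [19T→19T]: running ratio 119/45, sense +
mesh 5 [43T→66T]: running ratio 5117/2970, sense −
ω_out/ω_in = -5117/2970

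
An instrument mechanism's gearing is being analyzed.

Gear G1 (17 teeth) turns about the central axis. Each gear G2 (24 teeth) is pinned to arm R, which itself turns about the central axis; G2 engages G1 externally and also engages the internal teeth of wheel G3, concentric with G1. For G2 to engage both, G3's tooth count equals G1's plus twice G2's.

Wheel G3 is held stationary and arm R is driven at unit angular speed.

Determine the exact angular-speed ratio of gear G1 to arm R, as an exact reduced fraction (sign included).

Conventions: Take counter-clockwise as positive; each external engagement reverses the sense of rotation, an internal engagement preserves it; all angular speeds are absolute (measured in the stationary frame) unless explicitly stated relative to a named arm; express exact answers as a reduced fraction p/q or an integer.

82/17

recognized (axles ride arm R): planetary set, 17/24/65 teeth
ring teeth: 17 + 2·24 = 65
17(ω_sun−ω_arm) = −65(ω_ring−ω_arm),  ω_ring = 0, ω_arm = 1
ω_sun = 1 − (65/17)(0−1) = 82/17
ω_out/ω_in = 82/17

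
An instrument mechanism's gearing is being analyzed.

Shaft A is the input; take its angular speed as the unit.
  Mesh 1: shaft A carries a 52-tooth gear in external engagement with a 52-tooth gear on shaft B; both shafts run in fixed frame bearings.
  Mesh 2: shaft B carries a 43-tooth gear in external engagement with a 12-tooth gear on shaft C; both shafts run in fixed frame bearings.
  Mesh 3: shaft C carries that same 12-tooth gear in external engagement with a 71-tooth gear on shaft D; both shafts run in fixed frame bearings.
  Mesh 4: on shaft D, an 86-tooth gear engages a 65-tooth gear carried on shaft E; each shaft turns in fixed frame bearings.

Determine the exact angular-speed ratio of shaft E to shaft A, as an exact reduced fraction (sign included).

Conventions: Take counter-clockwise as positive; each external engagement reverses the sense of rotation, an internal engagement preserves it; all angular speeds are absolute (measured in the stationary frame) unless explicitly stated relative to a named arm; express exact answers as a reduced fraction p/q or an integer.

class = fixed-axis compound train [4 meshes; 4 ratios multiply, 4 sense flips]
mesh 1 [52T→52T]: running ratio 1, sense −
mesh 2 [43T→12T]: running ratio 43/12, sense +
mesh 3 [12T→71T]: running ratio 43/71, sense −
mesh 4 [86T→65T]: running ratio 3698/4615, sense +
ω_out/ω_in = 3698/4615

3698/4615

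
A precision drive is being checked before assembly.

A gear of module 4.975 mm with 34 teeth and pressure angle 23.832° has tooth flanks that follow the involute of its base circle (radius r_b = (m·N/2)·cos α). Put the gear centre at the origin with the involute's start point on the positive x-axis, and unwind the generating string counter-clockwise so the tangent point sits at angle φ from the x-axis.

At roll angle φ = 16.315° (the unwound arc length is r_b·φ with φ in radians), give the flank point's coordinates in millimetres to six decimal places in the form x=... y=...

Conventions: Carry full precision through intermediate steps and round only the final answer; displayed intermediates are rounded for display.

single-mesh involute tooth geometry (34T wheel at module 4.975)
pitch radius r_p = m·N/2 = 4.975·34/2 = 84.575000
base radius r_b = r_p·cos α = 84.575000·cos 23.832° = 77.363640
roll angle φ = 16.315° = 0.28475047 rad
x = r_b·(cos φ + φ·sin φ) = 80.436780
y = r_b·(sin φ − φ·cos φ) = 0.590586

x=80.436780 y=0.590586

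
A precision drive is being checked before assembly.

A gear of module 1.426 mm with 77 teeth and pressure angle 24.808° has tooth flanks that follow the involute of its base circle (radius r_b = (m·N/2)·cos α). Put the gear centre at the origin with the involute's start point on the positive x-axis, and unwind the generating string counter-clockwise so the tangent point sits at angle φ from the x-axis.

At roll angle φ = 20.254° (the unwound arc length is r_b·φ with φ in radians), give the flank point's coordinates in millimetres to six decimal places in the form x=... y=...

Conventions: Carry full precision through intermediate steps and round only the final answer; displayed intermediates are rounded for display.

x=52.851784 y=0.724666

topology: single-mesh involute geometry — m = 1.426, N = 77
pitch radius r_p = m·N/2 = 1.426·77/2 = 54.901000
base radius r_b = r_p·cos α = 54.901000·cos 24.808° = 49.834676
roll angle φ = 20.254° = 0.35349899 rad
x = r_b·(cos φ + φ·sin φ) = 52.851784
y = r_b·(sin φ − φ·cos φ) = 0.724666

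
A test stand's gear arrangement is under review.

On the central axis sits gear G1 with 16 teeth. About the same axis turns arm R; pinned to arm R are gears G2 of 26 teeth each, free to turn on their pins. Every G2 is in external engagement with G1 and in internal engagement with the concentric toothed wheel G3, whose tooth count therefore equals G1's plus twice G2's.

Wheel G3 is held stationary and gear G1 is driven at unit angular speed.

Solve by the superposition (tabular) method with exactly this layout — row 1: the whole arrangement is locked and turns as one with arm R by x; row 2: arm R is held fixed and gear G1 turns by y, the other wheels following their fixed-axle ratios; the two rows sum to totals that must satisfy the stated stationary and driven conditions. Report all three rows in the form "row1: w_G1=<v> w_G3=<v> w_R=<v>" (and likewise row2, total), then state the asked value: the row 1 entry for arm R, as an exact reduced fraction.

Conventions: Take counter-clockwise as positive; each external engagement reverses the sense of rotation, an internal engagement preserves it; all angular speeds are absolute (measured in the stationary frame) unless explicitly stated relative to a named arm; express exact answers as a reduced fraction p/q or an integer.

recognized (axles ride arm R): planetary set, 16/26/68 teeth
row 1: whole set turns with the arm by x
superposition row 2 [arm held]: sun y, ring −(16/68)·y, arm 0
boundary: total ω_ring = x − (16/68)·y = 0 and total ω_sun = x + y = 1  ⇒  y = 17/21, x = 4/21
row 2 ring = −(16/68)·17/21 = -4/21
totals (row 1 + row 2): sun 4/21 + 17/21 = 1, ring 4/21 + (-4/21) = 0, arm 4/21 + 0 = 4/21
asked cell (row1, arm) = 4/21

row1: w_G1=4/21 w_G3=4/21 w_R=4/21
row2: w_G1=17/21 w_G3=-4/21 w_R=0
total: w_G1=1 w_G3=0 w_R=4/21
asked value: 4/21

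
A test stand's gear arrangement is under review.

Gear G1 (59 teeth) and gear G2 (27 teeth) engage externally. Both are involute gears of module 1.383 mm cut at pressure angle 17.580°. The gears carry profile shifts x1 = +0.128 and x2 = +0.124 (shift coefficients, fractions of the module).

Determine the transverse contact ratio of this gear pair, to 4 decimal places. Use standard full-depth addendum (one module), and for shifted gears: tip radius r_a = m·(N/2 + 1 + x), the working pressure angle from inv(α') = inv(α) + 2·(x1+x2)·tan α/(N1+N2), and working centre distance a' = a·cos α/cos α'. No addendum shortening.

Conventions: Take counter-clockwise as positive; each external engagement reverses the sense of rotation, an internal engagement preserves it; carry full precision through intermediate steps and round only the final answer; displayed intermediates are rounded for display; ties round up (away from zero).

recognized (one external pair, fixed centres): single-mesh tooth geometry, m = 1.383, N1 = 59, N2 = 27
base radii: r_b1 = 38.893053, r_b2 = 17.798516
tip radii: r_a1 = 42.358524, r_a2 = 20.224992
inv(α') = inv(17.580°) + 2·(+0.128+0.124)·tan α/(59+27) = 0.01186245  ⇒  α' = 18.57797°
a' = a·cos α / cos α' = 59.4690·cos 17.580°/cos 18.57797° = 59.808112
action lengths: √(r_a1²−r_b1²) = 16.780196, √(r_a2²−r_b2²) = 9.605370
base pitch p_b = π·m·cos α = 4.141903
CR = (16.780196 + 9.605370 − 59.808112·sin 18.57797°)/4.141903 = 1.769961
contact ratio ≈ 1.7700

1.7700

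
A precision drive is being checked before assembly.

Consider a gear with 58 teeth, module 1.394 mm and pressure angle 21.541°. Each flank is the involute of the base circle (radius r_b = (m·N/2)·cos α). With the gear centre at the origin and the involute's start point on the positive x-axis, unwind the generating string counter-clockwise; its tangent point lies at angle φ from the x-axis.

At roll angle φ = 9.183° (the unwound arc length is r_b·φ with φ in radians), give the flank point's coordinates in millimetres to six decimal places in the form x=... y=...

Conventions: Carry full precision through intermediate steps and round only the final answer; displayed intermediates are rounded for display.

x=38.082310 y=0.051471

class = single-mesh tooth geometry [base-circle involute, m = 1.394, 58T]
pitch radius r_p = m·N/2 = 1.394·58/2 = 40.426000
base radius r_b = r_p·cos α = 40.426000·cos 21.541° = 37.602449
roll angle φ = 9.183° = 0.16027359 rad
x = r_b·(cos φ + φ·sin φ) = 38.082310
y = r_b·(sin φ − φ·cos φ) = 0.051471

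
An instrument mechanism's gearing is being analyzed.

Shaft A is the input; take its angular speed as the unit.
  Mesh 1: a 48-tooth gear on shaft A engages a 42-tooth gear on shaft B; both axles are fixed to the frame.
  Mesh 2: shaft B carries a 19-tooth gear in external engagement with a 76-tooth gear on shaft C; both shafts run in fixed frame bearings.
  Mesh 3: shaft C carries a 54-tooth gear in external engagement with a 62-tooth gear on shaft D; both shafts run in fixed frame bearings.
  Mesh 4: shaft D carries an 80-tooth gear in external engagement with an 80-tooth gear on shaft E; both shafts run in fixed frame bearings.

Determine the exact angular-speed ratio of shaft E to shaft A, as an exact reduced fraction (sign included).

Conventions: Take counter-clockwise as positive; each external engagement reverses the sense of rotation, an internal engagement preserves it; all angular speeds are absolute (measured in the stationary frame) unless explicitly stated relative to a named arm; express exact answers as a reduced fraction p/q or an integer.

54/217

class = fixed-axis compound train [4 meshes; 4 ratios multiply, 4 sense flips]
mesh 1 [48T→42T]: running ratio 8/7, sense −
mesh 2 [19T→76T]: running ratio 2/7, sense +
mesh 3 [54T→62T]: running ratio 54/217, sense −
mesh 4 [80T→80T]: running ratio 54/217, sense +
ω_out/ω_in = 54/217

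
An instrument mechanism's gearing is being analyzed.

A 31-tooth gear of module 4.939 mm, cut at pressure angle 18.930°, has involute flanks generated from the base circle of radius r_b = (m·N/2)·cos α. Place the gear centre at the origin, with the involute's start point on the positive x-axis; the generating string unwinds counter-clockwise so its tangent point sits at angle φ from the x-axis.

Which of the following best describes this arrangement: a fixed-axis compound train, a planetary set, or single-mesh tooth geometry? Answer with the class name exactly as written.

single-mesh tooth geometry

single-mesh involute tooth geometry (31T wheel at module 4.939)
classification: single-mesh tooth geometry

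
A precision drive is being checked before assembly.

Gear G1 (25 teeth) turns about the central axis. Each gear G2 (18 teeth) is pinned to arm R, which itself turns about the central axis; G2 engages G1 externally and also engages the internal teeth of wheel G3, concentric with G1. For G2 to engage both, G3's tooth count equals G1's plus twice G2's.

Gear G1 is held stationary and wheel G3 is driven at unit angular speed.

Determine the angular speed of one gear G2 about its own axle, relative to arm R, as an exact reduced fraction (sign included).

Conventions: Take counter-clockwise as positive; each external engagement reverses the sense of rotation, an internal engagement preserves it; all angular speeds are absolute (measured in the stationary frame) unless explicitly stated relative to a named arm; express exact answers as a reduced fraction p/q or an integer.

topology: planetary set — G1 25T / G2 18T / G3 61T, arm = carrier (Willis)
ring teeth: 25 + 2·18 = 61
25(ω_sun−ω_arm) = −61(ω_ring−ω_arm),  ω_sun = 0, ω_ring = 1
25(0−ω_arm) = −61(1−ω_arm)  ⇒  86·ω_arm = 61  ⇒  ω_arm = 61/86
sun–planet mesh: 25·(0−61/86) = −18·(ω_p−ω_arm)  ⇒  ω_p−ω_arm = 1525/1548
exact speed ratio = 1525/1548

1525/1548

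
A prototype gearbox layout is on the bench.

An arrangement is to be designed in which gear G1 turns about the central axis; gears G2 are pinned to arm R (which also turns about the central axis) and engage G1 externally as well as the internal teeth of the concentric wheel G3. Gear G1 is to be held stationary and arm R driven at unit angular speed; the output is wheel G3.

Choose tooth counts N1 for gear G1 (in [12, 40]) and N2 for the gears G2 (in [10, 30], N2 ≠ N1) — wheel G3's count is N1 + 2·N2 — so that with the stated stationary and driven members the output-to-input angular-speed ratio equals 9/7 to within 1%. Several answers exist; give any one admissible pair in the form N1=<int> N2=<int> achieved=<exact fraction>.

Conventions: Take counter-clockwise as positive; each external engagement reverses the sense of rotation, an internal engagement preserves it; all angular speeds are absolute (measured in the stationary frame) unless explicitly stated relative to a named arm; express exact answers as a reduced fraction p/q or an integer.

design class (target 9/7): planetary set
Willis with ω_sun = 0: ω_ring/ω_arm = (N1+N3)/N3; set equal to 9/7  ⇒  N3/N1 = 1/(9/7 − 1) = 7/2
N3 = N1 + 2·N2  ⇒  N2/N1 = (N3/N1 − 1)/2 = (7/2 − 1)/2 = 5/4
smallest multiple with N1 ≥ 12 and N2 ≥ 10: k = 3  ⇒  N1 = 3·4 = 12, N2 = 3·5 = 15 (N1 ≤ 40, N2 ≤ 30, N2 ≠ N1 ✓), N3 = 12 + 2·15 = 42
check: (N1+N3)/N3 with N1 = 12, N3 = 42 gives 9/7; |achieved − target| = 0 ≤ 9/700 ✓

N1=12 N2=15 achieved=9/7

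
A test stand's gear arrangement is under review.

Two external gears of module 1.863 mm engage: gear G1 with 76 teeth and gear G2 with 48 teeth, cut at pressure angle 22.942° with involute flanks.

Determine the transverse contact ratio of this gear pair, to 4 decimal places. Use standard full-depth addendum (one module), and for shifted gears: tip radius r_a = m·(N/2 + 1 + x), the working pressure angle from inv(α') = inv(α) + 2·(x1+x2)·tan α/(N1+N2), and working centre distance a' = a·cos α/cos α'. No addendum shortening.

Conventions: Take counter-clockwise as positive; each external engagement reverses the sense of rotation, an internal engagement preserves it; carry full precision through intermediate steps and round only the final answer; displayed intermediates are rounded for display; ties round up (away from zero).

1.6360

single-mesh involute tooth geometry (76T engaging 48T at module 1.863)
base radii: r_b1 = 65.194189, r_b2 = 41.175277
tip radii: r_a1 = 72.657000, r_a2 = 46.575000
no profile shift: α' = α, a' = a
action lengths: √(r_a1²−r_b1²) = 32.074249, √(r_a2²−r_b2²) = 21.767572
base pitch p_b = π·m·cos α = 5.389831
CR = (32.074249 + 21.767572 − 115.506000·sin 22.94200°)/5.389831 = 1.635985
contact ratio ≈ 1.6360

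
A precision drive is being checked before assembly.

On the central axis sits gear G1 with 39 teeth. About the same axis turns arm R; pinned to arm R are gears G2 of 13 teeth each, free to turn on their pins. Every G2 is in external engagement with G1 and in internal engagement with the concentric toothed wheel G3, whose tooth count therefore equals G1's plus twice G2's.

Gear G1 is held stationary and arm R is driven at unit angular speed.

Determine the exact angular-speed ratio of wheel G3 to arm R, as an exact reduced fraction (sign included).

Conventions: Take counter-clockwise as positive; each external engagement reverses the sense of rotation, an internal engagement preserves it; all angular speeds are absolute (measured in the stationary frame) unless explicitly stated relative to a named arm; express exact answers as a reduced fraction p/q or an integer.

8/5

class = planetary set [G3 = 39+2·13 = 65; Willis about the carrier]
ring teeth: 39 + 2·13 = 65
39(ω_sun−ω_arm) = −65(ω_ring−ω_arm),  ω_sun = 0, ω_arm = 1
ω_ring = 1 − (39/65)(0−1) = 8/5
ω_out/ω_in = 8/5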